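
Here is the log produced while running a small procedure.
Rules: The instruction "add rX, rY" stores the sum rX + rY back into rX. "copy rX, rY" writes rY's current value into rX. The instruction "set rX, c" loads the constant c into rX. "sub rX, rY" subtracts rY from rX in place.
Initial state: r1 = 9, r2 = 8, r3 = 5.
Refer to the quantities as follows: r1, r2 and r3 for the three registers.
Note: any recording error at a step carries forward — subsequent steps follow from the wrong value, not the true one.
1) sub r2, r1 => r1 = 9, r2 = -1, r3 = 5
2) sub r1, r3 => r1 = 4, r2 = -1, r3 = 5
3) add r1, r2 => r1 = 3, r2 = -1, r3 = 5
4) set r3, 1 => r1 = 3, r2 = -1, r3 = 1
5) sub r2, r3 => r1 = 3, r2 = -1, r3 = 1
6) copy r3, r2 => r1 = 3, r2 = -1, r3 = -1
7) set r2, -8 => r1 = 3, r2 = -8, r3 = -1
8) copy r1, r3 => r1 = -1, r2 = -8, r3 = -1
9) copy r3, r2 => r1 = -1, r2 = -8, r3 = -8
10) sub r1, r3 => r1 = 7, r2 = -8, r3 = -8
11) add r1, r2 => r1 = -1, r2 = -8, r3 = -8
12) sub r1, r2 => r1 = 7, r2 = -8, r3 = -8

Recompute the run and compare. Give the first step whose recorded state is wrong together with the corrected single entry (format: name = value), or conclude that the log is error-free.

Recomputing the run from the initial state:
step 1: r1 = 9, r2 = -1, r3 = 5
step 2: r1 = 4, r2 = -1, r3 = 5
step 3: r1 = 3, r2 = -1, r3 = 5
step 4: r1 = 3, r2 = -1, r3 = 1
step 5: r1 = 3, r2 = -2, r3 = 1
step 6: r1 = 3, r2 = -2, r3 = -2
step 7: r1 = 3, r2 = -8, r3 = -2
step 8: r1 = -2, r2 = -8, r3 = -2
step 9: r1 = -2, r2 = -8, r3 = -8
step 10: r1 = 6, r2 = -8, r3 = -8
step 11: r1 = -2, r2 = -8, r3 = -8
step 12: r1 = 6, r2 = -8, r3 = -8
The first disagreement with the log is at step 5, where the value should be r2 = -2.

step 5, r2 = -2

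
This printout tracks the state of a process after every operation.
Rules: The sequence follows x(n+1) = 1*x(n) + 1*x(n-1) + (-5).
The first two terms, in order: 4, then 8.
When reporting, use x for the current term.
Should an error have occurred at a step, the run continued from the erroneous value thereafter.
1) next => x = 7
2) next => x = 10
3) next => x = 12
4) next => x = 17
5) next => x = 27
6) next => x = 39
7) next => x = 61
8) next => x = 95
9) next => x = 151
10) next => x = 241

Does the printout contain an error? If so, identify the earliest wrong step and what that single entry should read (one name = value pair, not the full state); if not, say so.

step 5, x = 24

step 1: x = 1*(8) + (1)*(4) + (-5) = 7 -> consistent with the printout
step 2: x = 1*(7) + (1)*(8) + (-5) = 10 -> exactly as logged
step 3: x = 1*(10) + (1)*(7) + (-5) = 12 -> confirmed correct
step 4: x = 1*(12) + (1)*(10) + (-5) = 17 -> matches
step 5: x = 1*(17) + (1)*(12) + (-5) = 24 -> the entry is off here
Conclusion: step 5 carries the first error; the entry should be x = 24.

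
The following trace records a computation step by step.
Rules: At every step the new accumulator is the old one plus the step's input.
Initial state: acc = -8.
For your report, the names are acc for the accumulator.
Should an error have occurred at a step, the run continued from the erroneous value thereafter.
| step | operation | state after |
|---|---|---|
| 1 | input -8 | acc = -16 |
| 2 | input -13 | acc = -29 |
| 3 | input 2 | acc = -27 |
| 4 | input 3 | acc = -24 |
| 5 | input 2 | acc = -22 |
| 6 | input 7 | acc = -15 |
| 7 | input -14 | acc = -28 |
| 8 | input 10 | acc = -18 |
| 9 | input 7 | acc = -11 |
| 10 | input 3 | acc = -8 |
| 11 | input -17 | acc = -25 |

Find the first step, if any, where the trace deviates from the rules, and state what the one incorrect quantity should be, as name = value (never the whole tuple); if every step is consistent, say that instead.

Recomputing the run from the initial state:
step 1: acc = -16
step 2: acc = -29
step 3: acc = -27
step 4: acc = -24
step 5: acc = -22
step 6: acc = -15
step 7: acc = -29
step 8: acc = -19
step 9: acc = -12
step 10: acc = -9
step 11: acc = -26
The first disagreement with the trace is at step 7, where the value should be acc = -29.

step 7, acc = -29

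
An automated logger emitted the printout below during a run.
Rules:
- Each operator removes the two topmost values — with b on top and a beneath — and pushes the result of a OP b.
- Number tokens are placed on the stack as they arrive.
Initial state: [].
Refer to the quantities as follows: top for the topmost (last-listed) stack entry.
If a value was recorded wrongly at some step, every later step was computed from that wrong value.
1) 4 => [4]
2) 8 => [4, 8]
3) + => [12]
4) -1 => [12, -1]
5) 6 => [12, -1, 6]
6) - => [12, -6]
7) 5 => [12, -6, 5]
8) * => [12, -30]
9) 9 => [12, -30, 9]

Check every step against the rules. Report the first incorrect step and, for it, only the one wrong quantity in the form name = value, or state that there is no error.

Recomputing the run from the initial state:
step 1: [4]
step 2: [4, 8]
step 3: [12]
step 4: [12, -1]
step 5: [12, -1, 6]
step 6: [12, -7]
step 7: [12, -7, 5]
step 8: [12, -35]
step 9: [12, -35, 9]
The first disagreement with the printout is at step 6, where the value should be top = -7.

step 6, top = -7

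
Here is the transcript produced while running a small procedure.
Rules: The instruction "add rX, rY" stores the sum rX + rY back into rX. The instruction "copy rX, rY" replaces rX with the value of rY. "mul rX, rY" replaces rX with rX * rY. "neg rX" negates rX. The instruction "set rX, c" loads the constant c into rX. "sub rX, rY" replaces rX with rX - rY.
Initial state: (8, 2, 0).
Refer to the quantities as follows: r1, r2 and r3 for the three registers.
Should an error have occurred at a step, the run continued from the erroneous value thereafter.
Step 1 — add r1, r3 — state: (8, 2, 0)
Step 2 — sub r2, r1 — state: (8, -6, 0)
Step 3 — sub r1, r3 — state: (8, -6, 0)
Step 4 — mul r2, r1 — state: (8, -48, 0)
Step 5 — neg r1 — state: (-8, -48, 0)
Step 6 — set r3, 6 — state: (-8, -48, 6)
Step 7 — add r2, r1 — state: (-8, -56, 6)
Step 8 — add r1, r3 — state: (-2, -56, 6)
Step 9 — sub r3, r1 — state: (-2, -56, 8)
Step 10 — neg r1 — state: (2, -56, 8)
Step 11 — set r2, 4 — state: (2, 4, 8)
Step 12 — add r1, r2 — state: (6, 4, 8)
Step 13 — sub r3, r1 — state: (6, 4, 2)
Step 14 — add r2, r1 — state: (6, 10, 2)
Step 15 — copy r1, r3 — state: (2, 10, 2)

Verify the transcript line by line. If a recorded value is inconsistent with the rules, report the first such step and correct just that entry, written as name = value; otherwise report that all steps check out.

no error

step 1: r1 = 8 + 0 = 8 -> consistent with the transcript
step 2: r2 = 2 - 8 = -6 -> exactly as logged
step 3: r1 = 8 - 0 = 8 -> confirmed correct
step 4: r2 = -6 * 8 = -48 -> no discrepancy
step 5: r1 = -(8) = -8 -> exactly as logged
step 6: r3 = 6 -> in agreement
step 7: r2 = -48 + -8 = -56 -> verified
step 8: r1 = -8 + 6 = -2 -> matches
step 9: r3 = 6 - -2 = 8 -> confirmed correct
step 10: r1 = -(-2) = 2 -> consistent with the transcript
step 11: r2 = 4 -> matches
step 12: r1 = 2 + 4 = 6 -> same as recorded
step 13: r3 = 8 - 6 = 2 -> agrees with the transcript
step 14: r2 = 4 + 6 = 10 -> matches
step 15: r1 = 2 -> exactly as logged
Every step is consistent.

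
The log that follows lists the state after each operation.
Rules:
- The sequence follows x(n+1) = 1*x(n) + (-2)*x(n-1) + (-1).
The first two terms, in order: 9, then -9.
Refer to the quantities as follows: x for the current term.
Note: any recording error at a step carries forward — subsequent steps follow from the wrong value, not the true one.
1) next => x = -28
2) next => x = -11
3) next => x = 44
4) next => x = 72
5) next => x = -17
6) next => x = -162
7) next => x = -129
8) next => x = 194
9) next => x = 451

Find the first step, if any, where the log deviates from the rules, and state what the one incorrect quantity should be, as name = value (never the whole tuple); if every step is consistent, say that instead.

Step 1: x = 1*(-9) + (-2)*(9) + (-1) = -28 — in agreement.
Step 2: x = 1*(-28) + (-2)*(-9) + (-1) = -11 — exactly as logged.
Step 3: x = 1*(-11) + (-2)*(-28) + (-1) = 44 — verified.
Step 4: x = 1*(44) + (-2)*(-11) + (-1) = 65 — the recorded entry deviates here.
The audit stops at step 4: the recorded entry is wrong and should be x = 65.

step 4, x = 65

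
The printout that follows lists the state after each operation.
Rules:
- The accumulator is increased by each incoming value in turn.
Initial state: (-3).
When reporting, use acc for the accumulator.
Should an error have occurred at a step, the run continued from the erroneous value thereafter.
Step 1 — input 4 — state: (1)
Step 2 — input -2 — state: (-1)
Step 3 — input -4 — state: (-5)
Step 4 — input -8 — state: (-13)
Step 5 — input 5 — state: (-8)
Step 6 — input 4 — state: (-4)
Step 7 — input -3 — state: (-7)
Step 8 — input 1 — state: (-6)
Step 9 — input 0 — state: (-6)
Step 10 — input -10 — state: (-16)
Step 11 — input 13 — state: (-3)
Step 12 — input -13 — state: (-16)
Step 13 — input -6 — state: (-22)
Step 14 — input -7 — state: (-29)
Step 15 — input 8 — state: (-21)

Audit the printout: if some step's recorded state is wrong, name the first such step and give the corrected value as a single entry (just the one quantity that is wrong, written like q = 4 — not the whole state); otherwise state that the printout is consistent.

Recomputing the run from the initial state:
step 1: acc = 1
step 2: acc = -1
step 3: acc = -5
step 4: acc = -13
step 5: acc = -8
step 6: acc = -4
step 7: acc = -7
step 8: acc = -6
step 9: acc = -6
step 10: acc = -16
step 11: acc = -3
step 12: acc = -16
step 13: acc = -22
step 14: acc = -29
step 15: acc = -21
This matches the printout at every step.

no error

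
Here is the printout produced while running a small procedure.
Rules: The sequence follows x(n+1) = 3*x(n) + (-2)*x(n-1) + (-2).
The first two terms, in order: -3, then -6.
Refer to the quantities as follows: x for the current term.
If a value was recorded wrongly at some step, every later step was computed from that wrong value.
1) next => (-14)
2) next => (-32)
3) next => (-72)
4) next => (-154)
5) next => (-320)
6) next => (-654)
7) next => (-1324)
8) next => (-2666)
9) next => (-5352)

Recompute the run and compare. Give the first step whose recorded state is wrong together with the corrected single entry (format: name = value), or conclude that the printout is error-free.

Step 1: x = 3*(-6) + (-2)*(-3) + (-2) = -14 — same as recorded.
Step 2: x = 3*(-14) + (-2)*(-6) + (-2) = -32 — exactly as logged.
Step 3: x = 3*(-32) + (-2)*(-14) + (-2) = -70 — a discrepancy with the printout.
That makes step 3 the first incorrect line — x = -70 is what it should show.

step 3, x = -70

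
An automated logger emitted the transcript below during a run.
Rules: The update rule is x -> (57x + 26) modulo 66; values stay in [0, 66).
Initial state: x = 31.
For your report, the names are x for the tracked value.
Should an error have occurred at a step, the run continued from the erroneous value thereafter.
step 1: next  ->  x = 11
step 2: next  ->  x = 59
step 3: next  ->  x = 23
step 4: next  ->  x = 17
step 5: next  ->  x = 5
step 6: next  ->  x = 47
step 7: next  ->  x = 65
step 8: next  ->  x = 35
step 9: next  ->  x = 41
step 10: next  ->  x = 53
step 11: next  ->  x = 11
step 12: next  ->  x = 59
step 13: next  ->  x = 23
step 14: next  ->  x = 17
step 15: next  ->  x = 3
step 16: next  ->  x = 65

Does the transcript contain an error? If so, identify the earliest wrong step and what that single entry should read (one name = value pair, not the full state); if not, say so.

Step 1: x = (57*31 + 26) mod 66 = 11 — same as recorded.
Step 2: x = (57*11 + 26) mod 66 = 59 — confirmed correct.
Step 3: x = (57*59 + 26) mod 66 = 23 — same as recorded.
Step 4: x = (57*23 + 26) mod 66 = 17 — consistent with the transcript.
Step 5: x = (57*17 + 26) mod 66 = 5 — consistent with the transcript.
Step 6: x = (57*5 + 26) mod 66 = 47 — agrees with the transcript.
Step 7: x = (57*47 + 26) mod 66 = 65 — checks out.
Step 8: x = (57*65 + 26) mod 66 = 35 — confirmed correct.
Step 9: x = (57*35 + 26) mod 66 = 41 — matches.
Step 10: x = (57*41 + 26) mod 66 = 53 — same as recorded.
Step 11: x = (57*53 + 26) mod 66 = 11 — same as recorded.
Step 12: x = (57*11 + 26) mod 66 = 59 — checks out.
Step 13: x = (57*59 + 26) mod 66 = 23 — checks out.
Step 14: x = (57*23 + 26) mod 66 = 17 — confirmed correct.
Step 15: x = (57*17 + 26) mod 66 = 5 — first mismatch against the transcript.
Step 15 is the first one off; corrected, x = 5.

step 15, x = 5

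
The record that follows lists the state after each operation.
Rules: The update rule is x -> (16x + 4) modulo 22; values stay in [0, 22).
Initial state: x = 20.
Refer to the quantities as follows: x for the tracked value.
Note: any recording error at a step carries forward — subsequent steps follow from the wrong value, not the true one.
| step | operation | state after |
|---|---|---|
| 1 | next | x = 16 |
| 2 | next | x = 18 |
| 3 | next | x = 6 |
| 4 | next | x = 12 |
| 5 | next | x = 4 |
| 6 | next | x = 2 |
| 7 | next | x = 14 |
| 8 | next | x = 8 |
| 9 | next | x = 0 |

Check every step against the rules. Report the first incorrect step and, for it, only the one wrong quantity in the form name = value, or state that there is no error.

Recomputing the run from the initial state:
step 1: x = 16
step 2: x = 18
step 3: x = 6
step 4: x = 12
step 5: x = 20
step 6: x = 16
step 7: x = 18
step 8: x = 6
step 9: x = 12
The first disagreement with the record is at step 5, where the value should be x = 20.

step 5, x = 20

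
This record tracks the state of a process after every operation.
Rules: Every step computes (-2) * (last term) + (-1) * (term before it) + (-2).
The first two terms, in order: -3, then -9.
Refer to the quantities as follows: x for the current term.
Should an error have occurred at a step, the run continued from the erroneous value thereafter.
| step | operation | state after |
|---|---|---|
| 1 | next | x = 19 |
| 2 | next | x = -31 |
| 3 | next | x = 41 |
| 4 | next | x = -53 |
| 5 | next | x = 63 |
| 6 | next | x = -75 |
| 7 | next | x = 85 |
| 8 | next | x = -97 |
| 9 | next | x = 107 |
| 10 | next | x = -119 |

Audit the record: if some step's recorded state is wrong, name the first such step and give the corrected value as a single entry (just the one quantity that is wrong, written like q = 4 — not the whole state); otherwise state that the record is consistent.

Step 1: x = -2*(-9) + (-1)*(-3) + (-2) = 19 — verified.
Step 2: x = -2*(19) + (-1)*(-9) + (-2) = -31 — verified.
Step 3: x = -2*(-31) + (-1)*(19) + (-2) = 41 — no discrepancy.
Step 4: x = -2*(41) + (-1)*(-31) + (-2) = -53 — no discrepancy.
Step 5: x = -2*(-53) + (-1)*(41) + (-2) = 63 — confirmed correct.
Step 6: x = -2*(63) + (-1)*(-53) + (-2) = -75 — confirmed correct.
Step 7: x = -2*(-75) + (-1)*(63) + (-2) = 85 — checks out.
Step 8: x = -2*(85) + (-1)*(-75) + (-2) = -97 — confirmed correct.
Step 9: x = -2*(-97) + (-1)*(85) + (-2) = 107 — agrees with the record.
Step 10: x = -2*(107) + (-1)*(-97) + (-2) = -119 — verified.
All steps check out; nothing to correct.

no error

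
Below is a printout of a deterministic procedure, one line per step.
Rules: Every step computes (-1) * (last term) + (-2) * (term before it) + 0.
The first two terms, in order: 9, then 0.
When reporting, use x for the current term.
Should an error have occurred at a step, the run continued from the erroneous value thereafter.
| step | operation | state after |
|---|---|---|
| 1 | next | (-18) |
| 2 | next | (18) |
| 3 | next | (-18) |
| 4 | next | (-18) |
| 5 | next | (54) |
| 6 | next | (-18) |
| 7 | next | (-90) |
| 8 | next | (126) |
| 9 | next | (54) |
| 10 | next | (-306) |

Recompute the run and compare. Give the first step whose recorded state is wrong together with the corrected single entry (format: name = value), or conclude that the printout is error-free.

step 1: x = -1*(0) + (-2)*(9) + (0) = -18 -> matches
step 2: x = -1*(-18) + (-2)*(0) + (0) = 18 -> agrees with the printout
step 3: x = -1*(18) + (-2)*(-18) + (0) = 18 -> the recorded entry deviates here
First incorrect step: 3; the correct value is x = 18.

step 3, x = 18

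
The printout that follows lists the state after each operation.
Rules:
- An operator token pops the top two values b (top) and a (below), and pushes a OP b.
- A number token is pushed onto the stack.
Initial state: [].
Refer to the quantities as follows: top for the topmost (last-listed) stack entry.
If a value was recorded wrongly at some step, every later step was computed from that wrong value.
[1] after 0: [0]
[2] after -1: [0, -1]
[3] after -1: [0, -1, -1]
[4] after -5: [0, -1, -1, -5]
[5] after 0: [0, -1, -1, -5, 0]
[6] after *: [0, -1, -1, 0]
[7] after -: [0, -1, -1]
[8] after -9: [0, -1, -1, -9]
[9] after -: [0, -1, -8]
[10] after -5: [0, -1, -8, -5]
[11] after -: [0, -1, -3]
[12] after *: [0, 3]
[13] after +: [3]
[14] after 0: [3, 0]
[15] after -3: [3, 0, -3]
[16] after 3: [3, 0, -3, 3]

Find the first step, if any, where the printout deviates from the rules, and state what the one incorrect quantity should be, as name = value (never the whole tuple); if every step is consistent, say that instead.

Recomputing the run from the initial state:
step 1: [0]
step 2: [0, -1]
step 3: [0, -1, -1]
step 4: [0, -1, -1, -5]
step 5: [0, -1, -1, -5, 0]
step 6: [0, -1, -1, 0]
step 7: [0, -1, -1]
step 8: [0, -1, -1, -9]
step 9: [0, -1, 8]
step 10: [0, -1, 8, -5]
step 11: [0, -1, 13]
step 12: [0, -13]
step 13: [-13]
step 14: [-13, 0]
step 15: [-13, 0, -3]
step 16: [-13, 0, -3, 3]
The first disagreement with the printout is at step 9, where the value should be top = 8.

step 9, top = 8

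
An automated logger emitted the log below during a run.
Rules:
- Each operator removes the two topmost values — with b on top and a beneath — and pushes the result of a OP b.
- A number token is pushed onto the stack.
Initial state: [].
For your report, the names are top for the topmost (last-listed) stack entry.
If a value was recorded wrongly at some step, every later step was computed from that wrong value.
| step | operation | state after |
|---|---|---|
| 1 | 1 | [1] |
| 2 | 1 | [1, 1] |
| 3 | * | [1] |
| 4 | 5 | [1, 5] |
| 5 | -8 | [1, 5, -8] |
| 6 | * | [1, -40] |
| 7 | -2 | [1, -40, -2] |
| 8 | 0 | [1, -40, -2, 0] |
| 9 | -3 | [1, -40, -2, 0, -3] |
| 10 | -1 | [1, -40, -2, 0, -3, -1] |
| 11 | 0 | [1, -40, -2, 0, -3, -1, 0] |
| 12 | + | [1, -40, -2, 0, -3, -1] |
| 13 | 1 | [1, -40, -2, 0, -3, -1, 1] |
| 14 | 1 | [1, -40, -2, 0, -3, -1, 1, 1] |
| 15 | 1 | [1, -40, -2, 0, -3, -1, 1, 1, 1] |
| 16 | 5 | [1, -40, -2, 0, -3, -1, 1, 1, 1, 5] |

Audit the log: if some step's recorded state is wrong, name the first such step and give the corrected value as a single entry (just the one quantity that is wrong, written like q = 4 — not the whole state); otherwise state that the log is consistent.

no error

step 1: push 1: top = 1 -> checks out
step 2: push 1: top = 1 -> checks out
step 3: 1 * 1 = 1 -> same as recorded
step 4: push 5: top = 5 -> confirmed correct
step 5: push -8: top = -8 -> verified
step 6: 5 * -8 = -40 -> confirmed correct
step 7: push -2: top = -2 -> confirmed correct
step 8: push 0: top = 0 -> consistent with the log
step 9: push -3: top = -3 -> verified
step 10: push -1: top = -1 -> confirmed correct
step 11: push 0: top = 0 -> confirmed correct
step 12: -1 + 0 = -1 -> verified
step 13: push 1: top = 1 -> in agreement
step 14: push 1: top = 1 -> matches
step 15: push 1: top = 1 -> checks out
step 16: push 5: top = 5 -> no discrepancy
All steps check out; nothing to correct.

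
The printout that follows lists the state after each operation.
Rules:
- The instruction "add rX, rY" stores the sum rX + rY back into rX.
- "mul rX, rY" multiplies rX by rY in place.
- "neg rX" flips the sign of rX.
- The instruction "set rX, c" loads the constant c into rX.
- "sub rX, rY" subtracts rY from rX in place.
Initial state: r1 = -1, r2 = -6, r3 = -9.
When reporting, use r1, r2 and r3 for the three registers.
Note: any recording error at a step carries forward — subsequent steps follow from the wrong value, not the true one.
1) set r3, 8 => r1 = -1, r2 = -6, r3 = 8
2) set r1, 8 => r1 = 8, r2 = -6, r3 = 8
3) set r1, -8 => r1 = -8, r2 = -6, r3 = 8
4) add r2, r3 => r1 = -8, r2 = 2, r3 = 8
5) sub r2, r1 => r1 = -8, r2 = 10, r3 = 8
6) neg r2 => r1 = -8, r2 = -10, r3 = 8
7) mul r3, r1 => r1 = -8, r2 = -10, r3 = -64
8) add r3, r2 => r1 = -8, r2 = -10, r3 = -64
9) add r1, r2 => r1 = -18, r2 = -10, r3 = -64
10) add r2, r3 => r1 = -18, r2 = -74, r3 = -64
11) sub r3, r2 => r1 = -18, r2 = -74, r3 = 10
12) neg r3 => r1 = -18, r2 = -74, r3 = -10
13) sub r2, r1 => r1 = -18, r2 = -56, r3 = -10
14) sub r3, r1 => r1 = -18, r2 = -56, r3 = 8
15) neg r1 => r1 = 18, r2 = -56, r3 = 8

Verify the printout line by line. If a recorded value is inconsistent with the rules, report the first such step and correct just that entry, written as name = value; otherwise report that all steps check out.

step 8, r3 = -74

Step 1: r3 = 8 — matches.
Step 2: r1 = 8 — in agreement.
Step 3: r1 = -8 — checks out.
Step 4: r2 = -6 + 8 = 2 — checks out.
Step 5: r2 = 2 - -8 = 10 — matches.
Step 6: r2 = -(10) = -10 — confirmed correct.
Step 7: r3 = 8 * -8 = -64 — matches.
Step 8: r3 = -64 + -10 = -74 — first mismatch against the printout.
Conclusion: step 8 carries the first error; the entry should be r3 = -74.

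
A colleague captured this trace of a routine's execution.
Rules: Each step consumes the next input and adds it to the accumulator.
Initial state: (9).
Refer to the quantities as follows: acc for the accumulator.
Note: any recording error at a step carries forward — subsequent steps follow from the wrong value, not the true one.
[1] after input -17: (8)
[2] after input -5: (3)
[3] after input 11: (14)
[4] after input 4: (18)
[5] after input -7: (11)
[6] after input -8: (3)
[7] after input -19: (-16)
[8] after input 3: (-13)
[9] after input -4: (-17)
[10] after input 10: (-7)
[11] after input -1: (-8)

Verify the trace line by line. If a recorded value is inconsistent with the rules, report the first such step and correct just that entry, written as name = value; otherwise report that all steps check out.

step 1, acc = -8

Recomputing the run from the initial state:
step 1: acc = -8
step 2: acc = -13
step 3: acc = -2
step 4: acc = 2
step 5: acc = -5
step 6: acc = -13
step 7: acc = -32
step 8: acc = -29
step 9: acc = -33
step 10: acc = -23
step 11: acc = -24
The first disagreement with the trace is at step 1, where the value should be acc = -8.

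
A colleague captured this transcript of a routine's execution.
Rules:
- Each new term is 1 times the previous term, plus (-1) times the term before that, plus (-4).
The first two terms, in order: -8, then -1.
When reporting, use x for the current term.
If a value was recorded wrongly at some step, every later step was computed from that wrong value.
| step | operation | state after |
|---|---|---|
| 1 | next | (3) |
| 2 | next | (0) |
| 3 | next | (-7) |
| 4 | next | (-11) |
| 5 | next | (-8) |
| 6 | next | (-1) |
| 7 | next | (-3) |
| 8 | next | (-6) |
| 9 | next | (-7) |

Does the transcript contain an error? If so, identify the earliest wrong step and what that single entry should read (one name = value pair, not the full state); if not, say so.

step 1: x = 1*(-1) + (-1)*(-8) + (-4) = 3 -> agrees with the transcript
step 2: x = 1*(3) + (-1)*(-1) + (-4) = 0 -> in agreement
step 3: x = 1*(0) + (-1)*(3) + (-4) = -7 -> verified
step 4: x = 1*(-7) + (-1)*(0) + (-4) = -11 -> consistent with the transcript
step 5: x = 1*(-11) + (-1)*(-7) + (-4) = -8 -> checks out
step 6: x = 1*(-8) + (-1)*(-11) + (-4) = -1 -> checks out
step 7: x = 1*(-1) + (-1)*(-8) + (-4) = 3 -> this is not what the transcript shows
First deviation found at step 7; the corrected entry is x = 3.

step 7, x = 3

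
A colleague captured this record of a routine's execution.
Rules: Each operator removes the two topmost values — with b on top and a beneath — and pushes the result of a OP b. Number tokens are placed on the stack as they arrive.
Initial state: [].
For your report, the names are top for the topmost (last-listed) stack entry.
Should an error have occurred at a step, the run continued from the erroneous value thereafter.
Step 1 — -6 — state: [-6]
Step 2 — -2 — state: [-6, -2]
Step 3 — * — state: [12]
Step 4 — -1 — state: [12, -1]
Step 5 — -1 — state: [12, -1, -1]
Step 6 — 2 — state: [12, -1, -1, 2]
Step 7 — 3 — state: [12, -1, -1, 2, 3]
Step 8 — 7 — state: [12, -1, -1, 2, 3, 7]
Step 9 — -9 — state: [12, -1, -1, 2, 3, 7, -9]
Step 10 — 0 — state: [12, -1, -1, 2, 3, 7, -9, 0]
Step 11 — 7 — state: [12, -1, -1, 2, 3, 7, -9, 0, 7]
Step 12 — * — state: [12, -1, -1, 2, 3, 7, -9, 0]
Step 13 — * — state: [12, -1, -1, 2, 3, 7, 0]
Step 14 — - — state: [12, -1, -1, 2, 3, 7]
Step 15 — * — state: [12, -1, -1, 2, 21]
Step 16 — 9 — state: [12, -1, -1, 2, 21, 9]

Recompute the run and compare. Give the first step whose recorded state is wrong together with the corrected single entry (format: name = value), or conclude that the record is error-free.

no error

1. push -6: top = -6 (matches)
2. push -2: top = -2 (no discrepancy)
3. -6 * -2 = 12 (agrees with the record)
4. push -1: top = -1 (confirmed correct)
5. push -1: top = -1 (no discrepancy)
6. push 2: top = 2 (in agreement)
7. push 3: top = 3 (no discrepancy)
8. push 7: top = 7 (in agreement)
9. push -9: top = -9 (confirmed correct)
10. push 0: top = 0 (consistent with the record)
11. push 7: top = 7 (in agreement)
12. 0 * 7 = 0 (checks out)
13. -9 * 0 = 0 (in agreement)
14. 7 - 0 = 7 (same as recorded)
15. 3 * 7 = 21 (consistent with the record)
16. push 9: top = 9 (checks out)
No step deviates from the rules.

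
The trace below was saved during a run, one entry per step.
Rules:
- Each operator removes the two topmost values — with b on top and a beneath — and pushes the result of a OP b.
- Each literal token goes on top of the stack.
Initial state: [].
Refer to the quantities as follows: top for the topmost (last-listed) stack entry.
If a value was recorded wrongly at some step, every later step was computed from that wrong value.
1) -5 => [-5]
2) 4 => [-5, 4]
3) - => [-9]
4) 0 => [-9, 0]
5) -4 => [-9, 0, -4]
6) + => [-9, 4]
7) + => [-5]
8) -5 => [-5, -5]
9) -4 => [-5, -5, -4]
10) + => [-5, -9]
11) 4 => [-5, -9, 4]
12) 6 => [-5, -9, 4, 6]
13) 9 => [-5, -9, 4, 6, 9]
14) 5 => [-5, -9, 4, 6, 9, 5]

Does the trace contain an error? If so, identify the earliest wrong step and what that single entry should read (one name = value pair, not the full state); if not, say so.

Recomputing the run from the initial state:
step 1: [-5]
step 2: [-5, 4]
step 3: [-9]
step 4: [-9, 0]
step 5: [-9, 0, -4]
step 6: [-9, -4]
step 7: [-13]
step 8: [-13, -5]
step 9: [-13, -5, -4]
step 10: [-13, -9]
step 11: [-13, -9, 4]
step 12: [-13, -9, 4, 6]
step 13: [-13, -9, 4, 6, 9]
step 14: [-13, -9, 4, 6, 9, 5]
The first disagreement with the trace is at step 6, where the value should be top = -4.

step 6, top = -4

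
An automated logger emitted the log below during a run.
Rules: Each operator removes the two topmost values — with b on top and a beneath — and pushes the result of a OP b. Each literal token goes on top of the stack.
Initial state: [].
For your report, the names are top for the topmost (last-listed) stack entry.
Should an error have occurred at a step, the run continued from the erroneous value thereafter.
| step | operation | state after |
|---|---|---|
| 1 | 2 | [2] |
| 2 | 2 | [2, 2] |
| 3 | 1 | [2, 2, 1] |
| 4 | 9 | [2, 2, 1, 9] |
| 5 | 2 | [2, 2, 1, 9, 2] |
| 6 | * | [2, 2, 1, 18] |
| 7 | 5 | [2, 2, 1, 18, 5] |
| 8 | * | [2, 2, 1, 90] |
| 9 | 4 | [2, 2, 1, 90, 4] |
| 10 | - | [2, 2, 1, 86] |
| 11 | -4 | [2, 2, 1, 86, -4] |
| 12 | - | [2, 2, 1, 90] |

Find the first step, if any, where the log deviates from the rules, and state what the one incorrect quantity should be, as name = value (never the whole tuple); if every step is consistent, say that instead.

no error

step 1: push 2: top = 2 -> verified
step 2: push 2: top = 2 -> no discrepancy
step 3: push 1: top = 1 -> same as recorded
step 4: push 9: top = 9 -> matches
step 5: push 2: top = 2 -> confirmed correct
step 6: 9 * 2 = 18 -> checks out
step 7: push 5: top = 5 -> checks out
step 8: 18 * 5 = 90 -> agrees with the log
step 9: push 4: top = 4 -> same as recorded
step 10: 90 - 4 = 86 -> confirmed correct
step 11: push -4: top = -4 -> exactly as logged
step 12: 86 - -4 = 90 -> checks out
Every step is consistent.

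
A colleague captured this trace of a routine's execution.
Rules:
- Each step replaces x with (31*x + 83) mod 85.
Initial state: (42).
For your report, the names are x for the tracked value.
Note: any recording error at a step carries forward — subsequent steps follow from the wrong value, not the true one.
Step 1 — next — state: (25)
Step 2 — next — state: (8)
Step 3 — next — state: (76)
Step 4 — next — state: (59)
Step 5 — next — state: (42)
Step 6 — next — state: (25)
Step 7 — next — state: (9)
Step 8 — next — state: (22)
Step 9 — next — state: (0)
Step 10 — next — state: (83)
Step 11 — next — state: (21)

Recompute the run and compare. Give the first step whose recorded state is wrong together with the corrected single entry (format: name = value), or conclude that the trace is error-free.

Recomputing the run from the initial state:
step 1: x = 25
step 2: x = 8
step 3: x = 76
step 4: x = 59
step 5: x = 42
step 6: x = 25
step 7: x = 8
step 8: x = 76
step 9: x = 59
step 10: x = 42
step 11: x = 25
The first disagreement with the trace is at step 7, where the value should be x = 8.

step 7, x = 8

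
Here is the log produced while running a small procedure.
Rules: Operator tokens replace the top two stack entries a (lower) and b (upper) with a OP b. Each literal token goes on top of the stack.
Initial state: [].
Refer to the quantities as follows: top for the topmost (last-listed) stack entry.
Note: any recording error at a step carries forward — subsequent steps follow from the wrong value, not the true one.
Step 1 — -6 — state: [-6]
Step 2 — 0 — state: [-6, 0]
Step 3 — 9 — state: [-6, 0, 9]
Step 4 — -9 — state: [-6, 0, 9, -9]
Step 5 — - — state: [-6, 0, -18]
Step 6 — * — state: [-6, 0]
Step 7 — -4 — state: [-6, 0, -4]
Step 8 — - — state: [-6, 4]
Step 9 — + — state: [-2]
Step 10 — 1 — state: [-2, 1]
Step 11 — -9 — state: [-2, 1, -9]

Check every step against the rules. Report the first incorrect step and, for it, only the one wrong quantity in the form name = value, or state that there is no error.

step 5, top = 18

Step 1: push -6: top = -6 — verified.
Step 2: push 0: top = 0 — no discrepancy.
Step 3: push 9: top = 9 — matches.
Step 4: push -9: top = -9 — exactly as logged.
Step 5: 9 - -9 = 18 — not what was recorded.
Step 5 is the first one off; corrected, top = 18.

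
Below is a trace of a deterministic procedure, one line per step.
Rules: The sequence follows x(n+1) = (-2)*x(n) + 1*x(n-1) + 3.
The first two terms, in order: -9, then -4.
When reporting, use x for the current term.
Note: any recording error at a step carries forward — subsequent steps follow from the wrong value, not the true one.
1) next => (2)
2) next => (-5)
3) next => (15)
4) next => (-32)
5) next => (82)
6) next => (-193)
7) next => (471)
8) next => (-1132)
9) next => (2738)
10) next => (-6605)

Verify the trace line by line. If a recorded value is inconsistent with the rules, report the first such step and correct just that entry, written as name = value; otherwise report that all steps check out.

no error

step 1: x = -2*(-4) + (1)*(-9) + (3) = 2 -> same as recorded
step 2: x = -2*(2) + (1)*(-4) + (3) = -5 -> verified
step 3: x = -2*(-5) + (1)*(2) + (3) = 15 -> matches
step 4: x = -2*(15) + (1)*(-5) + (3) = -32 -> no discrepancy
step 5: x = -2*(-32) + (1)*(15) + (3) = 82 -> exactly as logged
step 6: x = -2*(82) + (1)*(-32) + (3) = -193 -> consistent with the trace
step 7: x = -2*(-193) + (1)*(82) + (3) = 471 -> matches
step 8: x = -2*(471) + (1)*(-193) + (3) = -1132 -> checks out
step 9: x = -2*(-1132) + (1)*(471) + (3) = 2738 -> in agreement
step 10: x = -2*(2738) + (1)*(-1132) + (3) = -6605 -> exactly as logged
All entries verified; no error found.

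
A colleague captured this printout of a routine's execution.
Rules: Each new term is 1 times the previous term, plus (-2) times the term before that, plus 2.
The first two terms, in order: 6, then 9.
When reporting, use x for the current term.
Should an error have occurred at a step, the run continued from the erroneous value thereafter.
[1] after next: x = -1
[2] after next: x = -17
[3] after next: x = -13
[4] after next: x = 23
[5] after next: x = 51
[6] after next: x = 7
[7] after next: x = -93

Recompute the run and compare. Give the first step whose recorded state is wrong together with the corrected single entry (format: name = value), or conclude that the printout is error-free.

Recomputing the run from the initial state:
step 1: x = -1
step 2: x = -17
step 3: x = -13
step 4: x = 23
step 5: x = 51
step 6: x = 7
step 7: x = -93
This matches the printout at every step.

no error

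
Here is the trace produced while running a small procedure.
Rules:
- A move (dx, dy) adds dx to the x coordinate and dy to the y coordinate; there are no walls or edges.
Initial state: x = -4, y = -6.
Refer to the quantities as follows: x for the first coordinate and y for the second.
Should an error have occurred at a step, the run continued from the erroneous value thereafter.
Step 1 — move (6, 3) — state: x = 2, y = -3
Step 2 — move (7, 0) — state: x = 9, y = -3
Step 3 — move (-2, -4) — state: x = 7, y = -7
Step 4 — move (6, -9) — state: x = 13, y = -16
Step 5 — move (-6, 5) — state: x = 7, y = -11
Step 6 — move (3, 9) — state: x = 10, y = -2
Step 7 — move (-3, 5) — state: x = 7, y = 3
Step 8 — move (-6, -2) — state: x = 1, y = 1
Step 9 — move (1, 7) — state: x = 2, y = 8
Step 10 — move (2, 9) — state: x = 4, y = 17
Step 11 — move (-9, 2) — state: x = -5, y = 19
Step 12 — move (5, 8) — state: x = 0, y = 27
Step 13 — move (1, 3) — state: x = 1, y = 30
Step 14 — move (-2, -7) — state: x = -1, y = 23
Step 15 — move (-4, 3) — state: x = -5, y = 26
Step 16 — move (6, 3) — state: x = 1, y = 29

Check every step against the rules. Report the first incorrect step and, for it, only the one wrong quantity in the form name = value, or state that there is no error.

1. x = -4 + (6) = 2, y = -6 + (3) = -3 (confirmed correct)
2. x = 2 + (7) = 9, y = -3 + (0) = -3 (checks out)
3. x = 9 + (-2) = 7, y = -3 + (-4) = -7 (matches)
4. x = 7 + (6) = 13, y = -7 + (-9) = -16 (verified)
5. x = 13 + (-6) = 7, y = -16 + (5) = -11 (confirmed correct)
6. x = 7 + (3) = 10, y = -11 + (9) = -2 (in agreement)
7. x = 10 + (-3) = 7, y = -2 + (5) = 3 (agrees with the trace)
8. x = 7 + (-6) = 1, y = 3 + (-2) = 1 (agrees with the trace)
9. x = 1 + (1) = 2, y = 1 + (7) = 8 (exactly as logged)
10. x = 2 + (2) = 4, y = 8 + (9) = 17 (agrees with the trace)
11. x = 4 + (-9) = -5, y = 17 + (2) = 19 (in agreement)
12. x = -5 + (5) = 0, y = 19 + (8) = 27 (checks out)
13. x = 0 + (1) = 1, y = 27 + (3) = 30 (consistent with the trace)
14. x = 1 + (-2) = -1, y = 30 + (-7) = 23 (verified)
15. x = -1 + (-4) = -5, y = 23 + (3) = 26 (agrees with the trace)
16. x = -5 + (6) = 1, y = 26 + (3) = 29 (no discrepancy)
No step deviates from the rules.

no error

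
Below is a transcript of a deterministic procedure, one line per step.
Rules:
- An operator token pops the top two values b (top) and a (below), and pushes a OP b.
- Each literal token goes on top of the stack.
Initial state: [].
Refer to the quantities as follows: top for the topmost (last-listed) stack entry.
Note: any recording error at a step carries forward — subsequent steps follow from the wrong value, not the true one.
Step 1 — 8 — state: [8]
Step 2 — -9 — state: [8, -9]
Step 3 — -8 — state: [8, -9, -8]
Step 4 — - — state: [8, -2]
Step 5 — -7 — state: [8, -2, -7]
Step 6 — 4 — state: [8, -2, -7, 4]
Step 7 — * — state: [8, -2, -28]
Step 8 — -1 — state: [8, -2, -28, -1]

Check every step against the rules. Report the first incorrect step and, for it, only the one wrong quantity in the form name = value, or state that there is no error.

step 4, top = -1

Recomputing the run from the initial state:
step 1: [8]
step 2: [8, -9]
step 3: [8, -9, -8]
step 4: [8, -1]
step 5: [8, -1, -7]
step 6: [8, -1, -7, 4]
step 7: [8, -1, -28]
step 8: [8, -1, -28, -1]
The first disagreement with the transcript is at step 4, where the value should be top = -1.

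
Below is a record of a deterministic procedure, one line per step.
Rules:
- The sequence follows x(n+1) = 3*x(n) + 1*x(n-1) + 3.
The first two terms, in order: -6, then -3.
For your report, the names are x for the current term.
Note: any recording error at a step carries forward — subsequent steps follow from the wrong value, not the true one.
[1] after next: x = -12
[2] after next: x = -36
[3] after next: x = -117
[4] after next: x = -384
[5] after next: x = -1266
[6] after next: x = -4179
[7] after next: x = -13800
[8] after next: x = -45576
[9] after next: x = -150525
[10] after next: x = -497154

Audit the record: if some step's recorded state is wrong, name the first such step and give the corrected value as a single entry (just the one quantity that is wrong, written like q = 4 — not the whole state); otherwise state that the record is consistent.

step 10, x = -497148

Step 1: x = 3*(-3) + (1)*(-6) + (3) = -12 — no discrepancy.
Step 2: x = 3*(-12) + (1)*(-3) + (3) = -36 — confirmed correct.
Step 3: x = 3*(-36) + (1)*(-12) + (3) = -117 — confirmed correct.
Step 4: x = 3*(-117) + (1)*(-36) + (3) = -384 — no discrepancy.
Step 5: x = 3*(-384) + (1)*(-117) + (3) = -1266 — no discrepancy.
Step 6: x = 3*(-1266) + (1)*(-384) + (3) = -4179 — agrees with the record.
Step 7: x = 3*(-4179) + (1)*(-1266) + (3) = -13800 — checks out.
Step 8: x = 3*(-13800) + (1)*(-4179) + (3) = -45576 — consistent with the record.
Step 9: x = 3*(-45576) + (1)*(-13800) + (3) = -150525 — same as recorded.
Step 10: x = 3*(-150525) + (1)*(-45576) + (3) = -497148 — the entry is off here.
So the first discrepancy is step 10, where the right value is x = -497148.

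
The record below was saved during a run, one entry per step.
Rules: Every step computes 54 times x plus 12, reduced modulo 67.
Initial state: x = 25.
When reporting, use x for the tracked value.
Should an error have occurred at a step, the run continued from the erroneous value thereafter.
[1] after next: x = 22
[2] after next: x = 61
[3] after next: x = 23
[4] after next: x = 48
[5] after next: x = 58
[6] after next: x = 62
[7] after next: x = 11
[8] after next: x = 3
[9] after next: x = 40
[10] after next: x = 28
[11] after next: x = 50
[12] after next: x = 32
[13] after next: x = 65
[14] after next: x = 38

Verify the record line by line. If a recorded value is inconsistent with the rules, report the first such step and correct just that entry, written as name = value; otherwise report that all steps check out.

step 7, x = 10

1. x = (54*25 + 12) mod 67 = 22 (consistent with the record)
2. x = (54*22 + 12) mod 67 = 61 (exactly as logged)
3. x = (54*61 + 12) mod 67 = 23 (verified)
4. x = (54*23 + 12) mod 67 = 48 (matches)
5. x = (54*48 + 12) mod 67 = 58 (in agreement)
6. x = (54*58 + 12) mod 67 = 62 (consistent with the record)
7. x = (54*62 + 12) mod 67 = 10 (this is not what the record shows)
Step 7 is the first one off; corrected, x = 10.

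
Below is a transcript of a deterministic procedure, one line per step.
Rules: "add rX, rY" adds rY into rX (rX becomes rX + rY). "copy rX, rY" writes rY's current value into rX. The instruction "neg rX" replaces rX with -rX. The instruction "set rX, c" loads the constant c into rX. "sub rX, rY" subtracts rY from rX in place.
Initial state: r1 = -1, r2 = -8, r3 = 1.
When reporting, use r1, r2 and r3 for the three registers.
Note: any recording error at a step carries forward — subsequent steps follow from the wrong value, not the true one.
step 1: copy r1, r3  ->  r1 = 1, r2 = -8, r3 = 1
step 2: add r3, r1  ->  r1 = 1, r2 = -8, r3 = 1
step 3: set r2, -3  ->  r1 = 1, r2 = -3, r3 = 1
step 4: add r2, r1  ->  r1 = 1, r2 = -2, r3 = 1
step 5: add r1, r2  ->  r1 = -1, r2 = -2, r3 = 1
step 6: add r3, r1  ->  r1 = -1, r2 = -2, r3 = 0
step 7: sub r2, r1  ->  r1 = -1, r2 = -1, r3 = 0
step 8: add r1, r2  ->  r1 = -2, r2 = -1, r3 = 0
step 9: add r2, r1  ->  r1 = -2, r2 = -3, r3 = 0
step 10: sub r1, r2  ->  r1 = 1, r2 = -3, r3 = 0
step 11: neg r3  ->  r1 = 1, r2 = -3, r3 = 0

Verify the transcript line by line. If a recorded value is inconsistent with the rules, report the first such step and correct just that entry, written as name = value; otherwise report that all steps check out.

Recomputing the run from the initial state:
step 1: r1 = 1, r2 = -8, r3 = 1
step 2: r1 = 1, r2 = -8, r3 = 2
step 3: r1 = 1, r2 = -3, r3 = 2
step 4: r1 = 1, r2 = -2, r3 = 2
step 5: r1 = -1, r2 = -2, r3 = 2
step 6: r1 = -1, r2 = -2, r3 = 1
step 7: r1 = -1, r2 = -1, r3 = 1
step 8: r1 = -2, r2 = -1, r3 = 1
step 9: r1 = -2, r2 = -3, r3 = 1
step 10: r1 = 1, r2 = -3, r3 = 1
step 11: r1 = 1, r2 = -3, r3 = -1
The first disagreement with the transcript is at step 2, where the value should be r3 = 2.

step 2, r3 = 2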